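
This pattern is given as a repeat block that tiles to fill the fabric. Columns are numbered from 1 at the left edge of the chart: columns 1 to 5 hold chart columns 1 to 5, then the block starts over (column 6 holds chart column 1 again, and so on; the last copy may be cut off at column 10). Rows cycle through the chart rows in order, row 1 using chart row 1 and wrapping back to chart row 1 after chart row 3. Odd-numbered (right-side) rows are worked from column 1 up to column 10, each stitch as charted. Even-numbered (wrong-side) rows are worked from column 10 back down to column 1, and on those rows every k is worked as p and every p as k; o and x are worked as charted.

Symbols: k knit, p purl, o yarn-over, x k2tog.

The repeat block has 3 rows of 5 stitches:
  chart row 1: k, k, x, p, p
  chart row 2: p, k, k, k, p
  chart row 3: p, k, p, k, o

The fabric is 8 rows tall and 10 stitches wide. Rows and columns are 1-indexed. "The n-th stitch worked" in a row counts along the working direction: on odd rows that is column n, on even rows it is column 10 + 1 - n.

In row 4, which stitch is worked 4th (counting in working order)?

Stitch:
p

Derivation:
Row 4 uses chart row ((4-1) mod 3)+1 = 1. Row 4 is even, so WS.
Chart row 1 tiled across columns 1-10: k k x p p k k x p p
WS row: flip the tiled sequence (start at column 10) and apply k<->p; o and x stay.
Row 4 as worked: k k x p p k k x p p
Counting 4 along the worked row gives p.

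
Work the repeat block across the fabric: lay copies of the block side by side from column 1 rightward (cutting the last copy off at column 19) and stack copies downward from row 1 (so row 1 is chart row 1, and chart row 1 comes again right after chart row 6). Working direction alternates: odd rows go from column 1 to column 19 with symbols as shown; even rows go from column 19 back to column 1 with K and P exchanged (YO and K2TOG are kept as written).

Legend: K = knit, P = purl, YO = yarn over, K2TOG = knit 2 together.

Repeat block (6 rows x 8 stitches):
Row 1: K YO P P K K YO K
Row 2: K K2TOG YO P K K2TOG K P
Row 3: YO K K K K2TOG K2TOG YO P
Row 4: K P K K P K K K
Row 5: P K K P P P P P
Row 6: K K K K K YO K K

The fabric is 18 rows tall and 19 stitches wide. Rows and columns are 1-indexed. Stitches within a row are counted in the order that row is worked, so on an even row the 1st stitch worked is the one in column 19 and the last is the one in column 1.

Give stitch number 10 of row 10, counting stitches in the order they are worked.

Result:
K

Derivation:
For row 10: chart row = ((10-1) mod 6) + 1 = 4; this is a WS (even) row.
Chart row 4 tiled across columns 1-19: K P K K P K K K K P K K P K K K K P K
WS row: flip the tiled sequence (start at column 19) and apply K<->P; YO and K2TOG stay.
Row 10 as worked: P K P P P P K P P K P P P P K P P K P
Stitch 10 in working order -> K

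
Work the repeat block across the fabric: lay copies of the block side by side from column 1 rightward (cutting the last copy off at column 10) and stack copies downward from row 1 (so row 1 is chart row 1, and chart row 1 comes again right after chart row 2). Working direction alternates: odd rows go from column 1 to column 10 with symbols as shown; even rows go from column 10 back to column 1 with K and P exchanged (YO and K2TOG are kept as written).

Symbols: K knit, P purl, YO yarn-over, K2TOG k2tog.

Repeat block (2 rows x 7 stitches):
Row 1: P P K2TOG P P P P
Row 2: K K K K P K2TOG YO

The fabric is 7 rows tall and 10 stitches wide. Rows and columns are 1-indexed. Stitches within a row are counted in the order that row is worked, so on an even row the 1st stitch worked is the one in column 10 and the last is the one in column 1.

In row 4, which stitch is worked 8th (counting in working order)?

For row 4: chart row = ((4-1) mod 2) + 1 = 2; this is a WS (even) row.
Chart row 2 tiled across columns 1-10: K K K K P K2TOG YO K K K
WS: work from column 10 back to column 1 (reverse the tiled row), swapping K<->P (YO and K2TOG unchanged).
Row 4 as worked: P P P YO K2TOG K P P P P
Counting 8 along the worked row gives P.

== STITCH ==
P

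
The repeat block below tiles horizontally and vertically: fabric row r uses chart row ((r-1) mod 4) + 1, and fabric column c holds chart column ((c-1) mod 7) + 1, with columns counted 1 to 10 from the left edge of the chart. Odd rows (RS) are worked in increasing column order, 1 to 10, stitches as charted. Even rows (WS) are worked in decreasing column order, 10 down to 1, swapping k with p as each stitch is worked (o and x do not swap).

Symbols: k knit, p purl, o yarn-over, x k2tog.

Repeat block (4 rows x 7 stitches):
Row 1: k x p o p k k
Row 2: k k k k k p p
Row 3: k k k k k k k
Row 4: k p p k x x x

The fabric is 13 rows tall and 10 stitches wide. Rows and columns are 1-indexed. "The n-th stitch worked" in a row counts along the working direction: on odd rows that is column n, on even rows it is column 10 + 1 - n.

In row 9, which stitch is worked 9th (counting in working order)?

Result:
x

Derivation:
Row 9: (9-1) mod 4 = 0, so use chart row 1. Odd row -> RS.
Chart row 1 tiled across columns 1-10: k x p o p k k k x p
RS row: no reversal, no swap; stitch n worked = column n.
Counting 9 along the worked row gives x.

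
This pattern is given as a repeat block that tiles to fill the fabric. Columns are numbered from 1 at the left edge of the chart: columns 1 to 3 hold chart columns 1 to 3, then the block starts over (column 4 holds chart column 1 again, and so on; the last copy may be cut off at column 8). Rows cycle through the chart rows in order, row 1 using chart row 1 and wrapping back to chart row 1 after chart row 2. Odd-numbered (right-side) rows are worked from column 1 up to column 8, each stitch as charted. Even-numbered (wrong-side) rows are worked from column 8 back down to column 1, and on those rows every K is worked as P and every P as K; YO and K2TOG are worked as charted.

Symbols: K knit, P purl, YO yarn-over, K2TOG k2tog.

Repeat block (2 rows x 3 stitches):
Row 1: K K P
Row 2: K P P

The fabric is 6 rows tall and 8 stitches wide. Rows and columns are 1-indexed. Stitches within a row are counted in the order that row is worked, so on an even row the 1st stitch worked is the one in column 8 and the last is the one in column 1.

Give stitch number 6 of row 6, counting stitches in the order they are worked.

Result:
K

Derivation:
Row 6 uses chart row ((6-1) mod 2)+1 = 2. Row 6 is even, so WS.
Chart row 2 tiled across columns 1-8: K P P K P P K P
WS row: flip the tiled sequence (start at column 8) and apply K<->P; YO and K2TOG stay.
Row 6 as worked: K P K K P K K P
Stitch 6 in working order -> K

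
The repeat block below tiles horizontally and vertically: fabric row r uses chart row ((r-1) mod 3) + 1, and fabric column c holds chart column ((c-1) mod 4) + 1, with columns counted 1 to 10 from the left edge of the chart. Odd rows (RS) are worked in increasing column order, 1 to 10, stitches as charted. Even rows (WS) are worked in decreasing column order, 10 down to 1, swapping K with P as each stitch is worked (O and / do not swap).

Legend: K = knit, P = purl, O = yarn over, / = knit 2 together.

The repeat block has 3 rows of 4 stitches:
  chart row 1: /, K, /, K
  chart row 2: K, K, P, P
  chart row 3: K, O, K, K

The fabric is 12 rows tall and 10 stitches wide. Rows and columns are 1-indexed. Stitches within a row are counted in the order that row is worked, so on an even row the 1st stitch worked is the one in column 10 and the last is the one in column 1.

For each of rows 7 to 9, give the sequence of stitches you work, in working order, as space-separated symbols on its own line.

Row 7: chart row 1, RS - tile across columns 1-10 and work as-is.
Row 8: chart row 2, WS - tiled (columns 1-10): K K P P K K P P K K; work from column 10 back to 1 with K<->P swapped.
Row 9: chart row 3, RS - tile across columns 1-10 and work as-is.

== ROWS AS WORKED ==
/ K / K / K / K / K
P P K K P P K K P P
K O K K K O K K K O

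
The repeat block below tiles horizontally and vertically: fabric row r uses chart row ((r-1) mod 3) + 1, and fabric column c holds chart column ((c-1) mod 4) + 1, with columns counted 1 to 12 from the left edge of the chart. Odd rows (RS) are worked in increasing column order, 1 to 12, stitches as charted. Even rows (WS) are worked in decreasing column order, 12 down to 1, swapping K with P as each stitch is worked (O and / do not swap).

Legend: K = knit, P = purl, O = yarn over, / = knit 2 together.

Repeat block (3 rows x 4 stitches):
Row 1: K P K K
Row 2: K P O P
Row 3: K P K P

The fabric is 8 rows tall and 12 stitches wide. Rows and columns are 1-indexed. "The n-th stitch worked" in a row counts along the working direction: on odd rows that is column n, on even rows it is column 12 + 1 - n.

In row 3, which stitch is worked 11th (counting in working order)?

Stitch:
K

Derivation:
Row 3 uses chart row ((3-1) mod 3)+1 = 3. Row 3 is odd, so RS.
Chart row 3 tiled across columns 1-12: K P K P K P K P K P K P
RS row: no reversal, no swap; stitch n worked = column n.
Stitch 11 in working order -> K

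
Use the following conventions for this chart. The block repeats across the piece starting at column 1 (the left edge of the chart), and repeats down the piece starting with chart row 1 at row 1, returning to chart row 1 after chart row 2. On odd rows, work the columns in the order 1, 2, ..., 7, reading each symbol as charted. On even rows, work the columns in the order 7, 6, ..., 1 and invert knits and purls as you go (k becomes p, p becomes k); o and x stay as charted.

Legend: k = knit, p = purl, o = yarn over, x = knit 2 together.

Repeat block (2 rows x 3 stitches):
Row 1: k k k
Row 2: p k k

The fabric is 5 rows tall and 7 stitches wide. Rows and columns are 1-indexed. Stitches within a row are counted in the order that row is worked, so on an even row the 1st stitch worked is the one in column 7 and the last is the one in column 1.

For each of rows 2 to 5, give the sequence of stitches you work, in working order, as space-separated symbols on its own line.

== ROWS AS WORKED ==
k p p k p p k
k k k k k k k
k p p k p p k
k k k k k k k

Derivation:
Row 2: chart row 2, WS - tiled (columns 1-7): p k k p k k p; work from column 7 back to 1 with k<->p swapped.
Row 3: chart row 1, RS - tile across columns 1-7 and work as-is.
Row 4: chart row 2, WS - tiled (columns 1-7): p k k p k k p; work from column 7 back to 1 with k<->p swapped.
Row 5: chart row 1, RS - tile across columns 1-7 and work as-is.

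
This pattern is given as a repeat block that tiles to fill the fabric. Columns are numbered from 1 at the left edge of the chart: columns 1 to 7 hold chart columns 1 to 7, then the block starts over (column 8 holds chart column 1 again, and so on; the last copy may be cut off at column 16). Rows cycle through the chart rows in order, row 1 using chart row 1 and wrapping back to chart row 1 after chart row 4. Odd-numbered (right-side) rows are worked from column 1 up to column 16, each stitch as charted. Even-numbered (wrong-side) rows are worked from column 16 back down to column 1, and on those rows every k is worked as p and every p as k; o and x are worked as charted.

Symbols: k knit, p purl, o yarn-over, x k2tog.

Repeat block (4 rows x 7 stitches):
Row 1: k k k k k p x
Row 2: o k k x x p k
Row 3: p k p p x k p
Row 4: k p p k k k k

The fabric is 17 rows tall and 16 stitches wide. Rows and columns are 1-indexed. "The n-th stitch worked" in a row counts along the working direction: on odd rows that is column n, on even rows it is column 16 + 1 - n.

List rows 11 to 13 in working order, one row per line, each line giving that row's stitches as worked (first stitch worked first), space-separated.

Result:
p k p p x k p p k p p x k p p k
k p p p p p k k p p p p p k k p
k k k k k p x k k k k k p x k k

Derivation:
Row 11: chart row 3, RS - tile across columns 1-16 and work as-is.
Row 12: chart row 4, WS - tiled (columns 1-16): k p p k k k k k p p k k k k k p; work from column 16 back to 1 with k<->p swapped.
Row 13: chart row 1, RS - tile across columns 1-16 and work as-is.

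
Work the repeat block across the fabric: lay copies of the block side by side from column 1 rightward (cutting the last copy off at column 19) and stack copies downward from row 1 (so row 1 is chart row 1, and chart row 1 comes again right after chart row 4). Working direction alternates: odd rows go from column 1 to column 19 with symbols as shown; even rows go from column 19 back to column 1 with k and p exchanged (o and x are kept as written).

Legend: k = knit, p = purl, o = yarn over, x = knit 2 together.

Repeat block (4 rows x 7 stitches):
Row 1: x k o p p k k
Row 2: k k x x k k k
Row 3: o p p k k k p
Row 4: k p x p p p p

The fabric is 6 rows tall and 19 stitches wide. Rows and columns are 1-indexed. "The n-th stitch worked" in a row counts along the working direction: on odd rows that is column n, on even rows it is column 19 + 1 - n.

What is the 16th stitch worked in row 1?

== STITCH ==
k

Derivation:
For row 1: chart row = ((1-1) mod 4) + 1 = 1; this is a RS (odd) row.
Chart row 1 tiled across columns 1-19: x k o p p k k x k o p p k k x k o p p
Right side: take the tiled row as-is (worked left to right from column 1).
The 16th stitch worked is k.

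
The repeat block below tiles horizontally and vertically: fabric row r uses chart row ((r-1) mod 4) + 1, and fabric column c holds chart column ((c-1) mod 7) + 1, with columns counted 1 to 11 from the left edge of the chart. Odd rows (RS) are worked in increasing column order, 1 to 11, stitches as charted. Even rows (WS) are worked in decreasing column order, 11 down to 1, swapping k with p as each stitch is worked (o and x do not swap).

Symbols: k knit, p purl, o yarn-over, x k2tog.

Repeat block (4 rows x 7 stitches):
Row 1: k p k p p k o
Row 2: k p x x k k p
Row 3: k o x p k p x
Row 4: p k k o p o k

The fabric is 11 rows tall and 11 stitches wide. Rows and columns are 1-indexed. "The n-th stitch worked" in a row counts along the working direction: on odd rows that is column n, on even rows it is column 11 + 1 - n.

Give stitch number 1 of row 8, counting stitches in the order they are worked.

Row 8 uses chart row ((8-1) mod 4)+1 = 4. Row 8 is even, so WS.
Chart row 4 tiled across columns 1-11: p k k o p o k p k k o
Wrong side: read the tiled row from column 11 down to 1 and exchange k with p (leave o, x).
Row 8 as worked: o p p k p o k o p p k
The 1st stitch worked is o.

Stitch:
o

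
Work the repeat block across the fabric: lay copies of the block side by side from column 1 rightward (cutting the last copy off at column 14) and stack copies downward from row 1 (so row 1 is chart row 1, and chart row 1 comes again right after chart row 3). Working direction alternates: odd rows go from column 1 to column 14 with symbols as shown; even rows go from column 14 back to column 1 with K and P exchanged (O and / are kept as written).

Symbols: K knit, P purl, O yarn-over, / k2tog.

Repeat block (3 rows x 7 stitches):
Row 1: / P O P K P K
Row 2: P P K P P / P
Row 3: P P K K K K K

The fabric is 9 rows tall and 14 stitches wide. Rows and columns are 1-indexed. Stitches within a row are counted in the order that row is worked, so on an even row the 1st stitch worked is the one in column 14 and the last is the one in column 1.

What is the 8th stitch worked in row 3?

For row 3: chart row = ((3-1) mod 3) + 1 = 3; this is a RS (odd) row.
Chart row 3 tiled across columns 1-14: P P K K K K K P P K K K K K
RS row: no reversal, no swap; stitch n worked = column n.
The 8th stitch worked is P.

== STITCH ==
P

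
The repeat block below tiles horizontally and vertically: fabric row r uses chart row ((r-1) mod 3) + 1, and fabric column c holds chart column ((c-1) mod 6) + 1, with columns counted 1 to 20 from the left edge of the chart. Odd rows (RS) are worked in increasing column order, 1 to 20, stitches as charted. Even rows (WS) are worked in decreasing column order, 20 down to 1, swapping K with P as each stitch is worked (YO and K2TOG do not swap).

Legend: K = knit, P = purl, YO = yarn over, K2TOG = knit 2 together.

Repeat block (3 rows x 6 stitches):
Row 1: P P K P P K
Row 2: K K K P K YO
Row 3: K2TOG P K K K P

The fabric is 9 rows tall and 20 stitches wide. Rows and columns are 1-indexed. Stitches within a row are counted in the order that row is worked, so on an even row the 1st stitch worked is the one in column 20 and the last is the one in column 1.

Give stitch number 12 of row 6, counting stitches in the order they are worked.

Row 6 uses chart row ((6-1) mod 3)+1 = 3. Row 6 is even, so WS.
Chart row 3 tiled across columns 1-20: K2TOG P K K K P K2TOG P K K K P K2TOG P K K K P K2TOG P
WS row: flip the tiled sequence (start at column 20) and apply K<->P; YO and K2TOG stay.
Row 6 as worked: K K2TOG K P P P K K2TOG K P P P K K2TOG K P P P K K2TOG
The 12th stitch worked is P.

Stitch:
P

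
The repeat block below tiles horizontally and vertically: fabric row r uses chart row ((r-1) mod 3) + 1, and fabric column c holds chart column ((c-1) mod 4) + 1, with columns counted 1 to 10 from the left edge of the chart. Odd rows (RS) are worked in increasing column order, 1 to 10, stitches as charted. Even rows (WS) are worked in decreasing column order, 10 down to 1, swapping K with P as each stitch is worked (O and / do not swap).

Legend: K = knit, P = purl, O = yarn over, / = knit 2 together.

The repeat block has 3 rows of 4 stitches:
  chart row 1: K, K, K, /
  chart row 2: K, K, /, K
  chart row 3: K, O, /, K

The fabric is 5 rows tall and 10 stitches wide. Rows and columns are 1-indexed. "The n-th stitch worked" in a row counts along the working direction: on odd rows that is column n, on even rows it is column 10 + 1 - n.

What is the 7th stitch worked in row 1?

Row 1 uses chart row ((1-1) mod 3)+1 = 1. Row 1 is odd, so RS.
Chart row 1 tiled across columns 1-10: K K K / K K K / K K
Right side: take the tiled row as-is (worked left to right from column 1).
The 7th stitch worked is K.

Stitch:
K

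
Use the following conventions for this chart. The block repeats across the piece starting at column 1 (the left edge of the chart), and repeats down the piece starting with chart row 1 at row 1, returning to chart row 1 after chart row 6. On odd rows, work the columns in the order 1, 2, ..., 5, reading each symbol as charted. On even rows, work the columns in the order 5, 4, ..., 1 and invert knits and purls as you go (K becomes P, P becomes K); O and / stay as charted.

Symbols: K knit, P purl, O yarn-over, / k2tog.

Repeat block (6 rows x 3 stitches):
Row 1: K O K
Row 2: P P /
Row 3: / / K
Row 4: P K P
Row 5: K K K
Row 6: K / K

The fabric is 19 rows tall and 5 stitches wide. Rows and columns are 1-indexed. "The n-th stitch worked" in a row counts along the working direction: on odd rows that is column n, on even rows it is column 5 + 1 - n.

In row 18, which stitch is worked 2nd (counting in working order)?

Row 18: (18-1) mod 6 = 5, so use chart row 6. Even row -> WS.
Chart row 6 tiled across columns 1-5: K / K K /
WS: work from column 5 back to column 1 (reverse the tiled row), swapping K<->P (O and / unchanged).
Row 18 as worked: / P P / P
The 2nd stitch worked is P.

Result:
P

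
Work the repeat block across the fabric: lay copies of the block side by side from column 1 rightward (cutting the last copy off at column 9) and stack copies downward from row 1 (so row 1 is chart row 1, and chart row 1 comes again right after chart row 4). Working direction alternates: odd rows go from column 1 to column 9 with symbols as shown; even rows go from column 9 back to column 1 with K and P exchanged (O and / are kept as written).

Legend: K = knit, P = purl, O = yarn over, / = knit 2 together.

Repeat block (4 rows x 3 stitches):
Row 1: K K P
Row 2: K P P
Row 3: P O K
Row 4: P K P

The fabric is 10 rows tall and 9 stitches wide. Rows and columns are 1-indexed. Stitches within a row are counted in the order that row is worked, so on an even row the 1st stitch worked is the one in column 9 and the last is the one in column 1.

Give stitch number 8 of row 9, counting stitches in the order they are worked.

For row 9: chart row = ((9-1) mod 4) + 1 = 1; this is a RS (odd) row.
Chart row 1 tiled across columns 1-9: K K P K K P K K P
Right side: take the tiled row as-is (worked left to right from column 1).
Stitch 8 in working order -> K

== STITCH ==
K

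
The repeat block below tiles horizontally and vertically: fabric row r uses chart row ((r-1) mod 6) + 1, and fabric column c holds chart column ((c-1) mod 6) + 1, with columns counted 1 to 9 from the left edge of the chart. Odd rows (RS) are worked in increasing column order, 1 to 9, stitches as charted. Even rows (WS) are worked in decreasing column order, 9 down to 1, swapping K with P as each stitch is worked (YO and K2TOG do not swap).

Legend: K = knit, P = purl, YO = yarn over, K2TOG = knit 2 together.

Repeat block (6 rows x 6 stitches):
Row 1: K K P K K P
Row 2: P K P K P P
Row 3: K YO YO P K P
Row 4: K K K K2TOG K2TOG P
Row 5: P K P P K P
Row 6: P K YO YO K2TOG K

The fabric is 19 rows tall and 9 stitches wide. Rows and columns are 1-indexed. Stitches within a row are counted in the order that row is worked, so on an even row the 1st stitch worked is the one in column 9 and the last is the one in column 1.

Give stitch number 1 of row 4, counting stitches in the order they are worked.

Result:
P

Derivation:
For row 4: chart row = ((4-1) mod 6) + 1 = 4; this is a WS (even) row.
Chart row 4 tiled across columns 1-9: K K K K2TOG K2TOG P K K K
WS row: flip the tiled sequence (start at column 9) and apply K<->P; YO and K2TOG stay.
Row 4 as worked: P P P K K2TOG K2TOG P P P
Stitch 1 in working order -> P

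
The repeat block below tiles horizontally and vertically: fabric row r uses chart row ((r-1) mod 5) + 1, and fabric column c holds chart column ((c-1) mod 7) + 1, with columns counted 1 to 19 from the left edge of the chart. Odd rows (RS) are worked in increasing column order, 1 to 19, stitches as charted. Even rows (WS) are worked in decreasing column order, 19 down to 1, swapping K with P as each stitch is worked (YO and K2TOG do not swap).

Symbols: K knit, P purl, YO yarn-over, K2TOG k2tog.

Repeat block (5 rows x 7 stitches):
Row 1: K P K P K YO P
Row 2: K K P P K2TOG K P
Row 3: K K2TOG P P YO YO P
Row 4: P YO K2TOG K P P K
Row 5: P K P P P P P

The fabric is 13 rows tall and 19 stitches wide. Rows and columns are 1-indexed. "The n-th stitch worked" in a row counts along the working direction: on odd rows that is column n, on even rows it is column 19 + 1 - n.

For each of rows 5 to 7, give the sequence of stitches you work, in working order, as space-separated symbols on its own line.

== ROWS AS WORKED ==
P K P P P P P P K P P P P P P K P P P
P K P K P K YO P K P K P K YO P K P K P
K K P P K2TOG K P K K P P K2TOG K P K K P P K2TOG

Derivation:
Row 5: chart row 5, RS - tile across columns 1-19 and work as-is.
Row 6: chart row 1, WS - tiled (columns 1-19): K P K P K YO P K P K P K YO P K P K P K; work from column 19 back to 1 with K<->P swapped.
Row 7: chart row 2, RS - tile across columns 1-19 and work as-is.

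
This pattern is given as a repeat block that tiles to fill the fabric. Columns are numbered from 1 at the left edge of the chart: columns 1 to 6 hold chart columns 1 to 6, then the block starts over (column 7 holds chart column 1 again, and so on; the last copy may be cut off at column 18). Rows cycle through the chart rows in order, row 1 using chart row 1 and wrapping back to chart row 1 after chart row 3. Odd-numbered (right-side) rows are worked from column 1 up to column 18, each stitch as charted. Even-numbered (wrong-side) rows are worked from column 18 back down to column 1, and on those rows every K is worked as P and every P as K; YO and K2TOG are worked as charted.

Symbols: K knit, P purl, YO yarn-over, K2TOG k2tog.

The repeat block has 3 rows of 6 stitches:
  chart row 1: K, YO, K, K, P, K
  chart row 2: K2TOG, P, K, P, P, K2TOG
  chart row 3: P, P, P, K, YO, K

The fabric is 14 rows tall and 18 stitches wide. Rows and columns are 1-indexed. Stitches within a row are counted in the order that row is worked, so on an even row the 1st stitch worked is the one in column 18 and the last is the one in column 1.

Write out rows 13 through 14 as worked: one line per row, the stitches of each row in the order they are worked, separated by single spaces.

Row 13: chart row 1, RS - tile across columns 1-18 and work as-is.
Row 14: chart row 2, WS - tiled (columns 1-18): K2TOG P K P P K2TOG K2TOG P K P P K2TOG K2TOG P K P P K2TOG; work from column 18 back to 1 with K<->P swapped.

Result:
K YO K K P K K YO K K P K K YO K K P K
K2TOG K K P K K2TOG K2TOG K K P K K2TOG K2TOG K K P K K2TOG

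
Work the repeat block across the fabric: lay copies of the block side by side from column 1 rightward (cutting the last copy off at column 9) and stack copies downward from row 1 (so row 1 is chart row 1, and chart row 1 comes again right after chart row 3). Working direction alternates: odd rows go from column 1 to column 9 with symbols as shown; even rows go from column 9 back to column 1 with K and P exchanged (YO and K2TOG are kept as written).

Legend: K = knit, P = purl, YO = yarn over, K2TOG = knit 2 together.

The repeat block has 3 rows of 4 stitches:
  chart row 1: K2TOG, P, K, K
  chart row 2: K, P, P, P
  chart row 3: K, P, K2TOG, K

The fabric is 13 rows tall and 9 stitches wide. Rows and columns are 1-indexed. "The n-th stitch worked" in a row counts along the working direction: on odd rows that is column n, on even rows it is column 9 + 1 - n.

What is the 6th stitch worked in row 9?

== STITCH ==
P

Derivation:
Row 9 uses chart row ((9-1) mod 3)+1 = 3. Row 9 is odd, so RS.
Chart row 3 tiled across columns 1-9: K P K2TOG K K P K2TOG K K
RS: work column 1 to column 9, symbols as charted — the tiled row is the row as worked.
The 6th stitch worked is P.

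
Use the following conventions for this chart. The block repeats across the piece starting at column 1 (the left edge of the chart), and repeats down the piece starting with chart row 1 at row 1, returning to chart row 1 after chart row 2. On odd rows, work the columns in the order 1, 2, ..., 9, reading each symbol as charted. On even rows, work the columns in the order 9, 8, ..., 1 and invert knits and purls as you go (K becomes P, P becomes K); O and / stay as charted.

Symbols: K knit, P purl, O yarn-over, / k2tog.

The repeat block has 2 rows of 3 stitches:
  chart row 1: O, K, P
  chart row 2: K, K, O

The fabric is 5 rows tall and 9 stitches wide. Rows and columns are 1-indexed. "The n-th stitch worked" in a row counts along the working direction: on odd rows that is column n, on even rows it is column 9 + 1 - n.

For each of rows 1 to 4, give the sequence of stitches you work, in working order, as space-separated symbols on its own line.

Row 1: chart row 1, RS - tile across columns 1-9 and work as-is.
Row 2: chart row 2, WS - tiled (columns 1-9): K K O K K O K K O; work from column 9 back to 1 with K<->P swapped.
Row 3: chart row 1, RS - tile across columns 1-9 and work as-is.
Row 4: chart row 2, WS - tiled (columns 1-9): K K O K K O K K O; work from column 9 back to 1 with K<->P swapped.

Result:
O K P O K P O K P
O P P O P P O P P
O K P O K P O K P
O P P O P P O P P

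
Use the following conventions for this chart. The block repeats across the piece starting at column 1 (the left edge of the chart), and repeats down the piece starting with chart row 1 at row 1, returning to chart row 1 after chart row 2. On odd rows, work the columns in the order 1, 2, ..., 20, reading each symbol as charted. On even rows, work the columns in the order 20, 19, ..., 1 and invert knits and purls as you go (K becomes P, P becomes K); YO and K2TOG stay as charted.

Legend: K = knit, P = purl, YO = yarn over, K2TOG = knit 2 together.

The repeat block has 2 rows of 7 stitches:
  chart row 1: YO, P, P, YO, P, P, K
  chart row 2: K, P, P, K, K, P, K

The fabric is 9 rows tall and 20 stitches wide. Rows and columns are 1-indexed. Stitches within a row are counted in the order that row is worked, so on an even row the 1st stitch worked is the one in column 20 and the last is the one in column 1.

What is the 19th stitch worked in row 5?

Stitch:
P

Derivation:
Row 5 uses chart row ((5-1) mod 2)+1 = 1. Row 5 is odd, so RS.
Chart row 1 tiled across columns 1-20: YO P P YO P P K YO P P YO P P K YO P P YO P P
RS: work column 1 to column 20, symbols as charted — the tiled row is the row as worked.
The 19th stitch worked is P.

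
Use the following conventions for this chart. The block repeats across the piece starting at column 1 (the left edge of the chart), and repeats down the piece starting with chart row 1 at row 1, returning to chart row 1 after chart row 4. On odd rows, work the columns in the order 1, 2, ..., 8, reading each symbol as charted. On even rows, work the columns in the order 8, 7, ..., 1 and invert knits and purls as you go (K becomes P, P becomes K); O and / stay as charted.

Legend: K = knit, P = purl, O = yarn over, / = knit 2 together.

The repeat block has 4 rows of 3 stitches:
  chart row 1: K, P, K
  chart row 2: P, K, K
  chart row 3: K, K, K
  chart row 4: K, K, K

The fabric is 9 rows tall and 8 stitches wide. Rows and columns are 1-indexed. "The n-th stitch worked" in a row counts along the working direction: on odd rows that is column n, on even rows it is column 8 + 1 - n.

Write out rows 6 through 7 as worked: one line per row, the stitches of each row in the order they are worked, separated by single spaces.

== ROWS AS WORKED ==
P K P P K P P K
K K K K K K K K

Derivation:
Row 6: chart row 2, WS - tiled (columns 1-8): P K K P K K P K; work from column 8 back to 1 with K<->P swapped.
Row 7: chart row 3, RS - tile across columns 1-8 and work as-is.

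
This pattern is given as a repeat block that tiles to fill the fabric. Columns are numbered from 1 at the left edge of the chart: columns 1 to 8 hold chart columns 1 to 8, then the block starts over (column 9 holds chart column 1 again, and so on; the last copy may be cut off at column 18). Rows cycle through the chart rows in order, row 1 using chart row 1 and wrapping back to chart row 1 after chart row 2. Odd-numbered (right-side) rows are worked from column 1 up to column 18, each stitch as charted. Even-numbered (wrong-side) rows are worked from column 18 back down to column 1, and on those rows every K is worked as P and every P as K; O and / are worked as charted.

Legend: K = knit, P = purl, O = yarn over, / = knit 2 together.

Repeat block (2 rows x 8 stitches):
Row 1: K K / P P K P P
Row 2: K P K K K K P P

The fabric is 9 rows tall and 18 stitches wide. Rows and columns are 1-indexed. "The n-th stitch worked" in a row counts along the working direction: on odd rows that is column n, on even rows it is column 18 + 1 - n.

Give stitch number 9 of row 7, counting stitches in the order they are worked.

Result:
K

Derivation:
For row 7: chart row = ((7-1) mod 2) + 1 = 1; this is a RS (odd) row.
Chart row 1 tiled across columns 1-18: K K / P P K P P K K / P P K P P K K
RS row: no reversal, no swap; stitch n worked = column n.
Stitch 9 in working order -> K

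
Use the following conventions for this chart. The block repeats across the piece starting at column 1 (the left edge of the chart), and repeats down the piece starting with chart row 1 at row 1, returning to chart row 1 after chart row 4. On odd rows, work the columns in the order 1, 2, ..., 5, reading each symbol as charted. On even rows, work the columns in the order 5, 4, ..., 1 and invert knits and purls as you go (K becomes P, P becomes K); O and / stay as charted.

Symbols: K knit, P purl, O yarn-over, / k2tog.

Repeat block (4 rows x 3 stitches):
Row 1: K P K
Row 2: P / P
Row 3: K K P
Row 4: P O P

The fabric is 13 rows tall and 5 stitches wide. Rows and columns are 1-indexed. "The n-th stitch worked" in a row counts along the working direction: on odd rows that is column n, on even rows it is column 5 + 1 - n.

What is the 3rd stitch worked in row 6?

For row 6: chart row = ((6-1) mod 4) + 1 = 2; this is a WS (even) row.
Chart row 2 tiled across columns 1-5: P / P P /
Wrong side: read the tiled row from column 5 down to 1 and exchange K with P (leave O, /).
Row 6 as worked: / K K / K
Stitch 3 in working order -> K

Result:
K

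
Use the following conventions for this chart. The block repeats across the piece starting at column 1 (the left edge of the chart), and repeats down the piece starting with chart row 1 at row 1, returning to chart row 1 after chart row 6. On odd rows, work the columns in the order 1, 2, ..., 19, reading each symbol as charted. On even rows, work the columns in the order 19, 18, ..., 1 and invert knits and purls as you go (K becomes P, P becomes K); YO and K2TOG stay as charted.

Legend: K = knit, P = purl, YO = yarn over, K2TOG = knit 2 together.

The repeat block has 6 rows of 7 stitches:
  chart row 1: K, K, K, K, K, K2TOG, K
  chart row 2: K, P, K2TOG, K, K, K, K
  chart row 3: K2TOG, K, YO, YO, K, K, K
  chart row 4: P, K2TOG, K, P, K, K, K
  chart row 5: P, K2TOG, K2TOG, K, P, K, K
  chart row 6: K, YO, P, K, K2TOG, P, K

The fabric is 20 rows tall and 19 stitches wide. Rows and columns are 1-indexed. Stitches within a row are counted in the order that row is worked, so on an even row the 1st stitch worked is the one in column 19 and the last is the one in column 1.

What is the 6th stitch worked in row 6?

For row 6: chart row = ((6-1) mod 6) + 1 = 6; this is a WS (even) row.
Chart row 6 tiled across columns 1-19: K YO P K K2TOG P K K YO P K K2TOG P K K YO P K K2TOG
WS: work from column 19 back to column 1 (reverse the tiled row), swapping K<->P (YO and K2TOG unchanged).
Row 6 as worked: K2TOG P K YO P P K K2TOG P K YO P P K K2TOG P K YO P
The 6th stitch worked is P.

== STITCH ==
P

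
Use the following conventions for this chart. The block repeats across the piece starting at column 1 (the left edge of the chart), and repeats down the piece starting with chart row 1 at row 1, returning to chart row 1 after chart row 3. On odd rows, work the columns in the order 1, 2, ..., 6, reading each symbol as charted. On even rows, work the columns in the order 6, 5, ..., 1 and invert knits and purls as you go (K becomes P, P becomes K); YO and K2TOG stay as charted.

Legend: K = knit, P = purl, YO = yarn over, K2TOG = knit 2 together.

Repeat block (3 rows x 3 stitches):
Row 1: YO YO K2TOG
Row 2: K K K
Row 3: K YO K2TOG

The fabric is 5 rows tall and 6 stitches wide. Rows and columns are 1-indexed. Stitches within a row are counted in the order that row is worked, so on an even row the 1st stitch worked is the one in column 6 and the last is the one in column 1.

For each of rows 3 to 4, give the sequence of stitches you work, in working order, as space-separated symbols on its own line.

Row 3: chart row 3, RS - tile across columns 1-6 and work as-is.
Row 4: chart row 1, WS - tiled (columns 1-6): YO YO K2TOG YO YO K2TOG; work from column 6 back to 1 with K<->P swapped.

Result:
K YO K2TOG K YO K2TOG
K2TOG YO YO K2TOG YO YO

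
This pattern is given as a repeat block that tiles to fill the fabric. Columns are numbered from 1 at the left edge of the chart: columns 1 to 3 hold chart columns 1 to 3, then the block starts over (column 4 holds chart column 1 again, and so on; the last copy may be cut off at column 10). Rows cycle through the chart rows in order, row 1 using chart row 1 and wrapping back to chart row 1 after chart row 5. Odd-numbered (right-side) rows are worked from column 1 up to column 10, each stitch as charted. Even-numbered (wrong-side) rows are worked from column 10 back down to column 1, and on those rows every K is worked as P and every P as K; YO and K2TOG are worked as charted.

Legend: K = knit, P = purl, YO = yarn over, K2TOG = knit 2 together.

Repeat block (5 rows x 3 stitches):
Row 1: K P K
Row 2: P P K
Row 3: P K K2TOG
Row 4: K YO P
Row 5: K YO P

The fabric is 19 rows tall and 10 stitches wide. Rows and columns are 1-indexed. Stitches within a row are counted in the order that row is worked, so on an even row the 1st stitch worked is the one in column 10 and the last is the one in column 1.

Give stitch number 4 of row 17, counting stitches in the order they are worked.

== STITCH ==
P

Derivation:
Row 17 uses chart row ((17-1) mod 5)+1 = 2. Row 17 is odd, so RS.
Chart row 2 tiled across columns 1-10: P P K P P K P P K P
RS row: no reversal, no swap; stitch n worked = column n.
Counting 4 along the worked row gives P.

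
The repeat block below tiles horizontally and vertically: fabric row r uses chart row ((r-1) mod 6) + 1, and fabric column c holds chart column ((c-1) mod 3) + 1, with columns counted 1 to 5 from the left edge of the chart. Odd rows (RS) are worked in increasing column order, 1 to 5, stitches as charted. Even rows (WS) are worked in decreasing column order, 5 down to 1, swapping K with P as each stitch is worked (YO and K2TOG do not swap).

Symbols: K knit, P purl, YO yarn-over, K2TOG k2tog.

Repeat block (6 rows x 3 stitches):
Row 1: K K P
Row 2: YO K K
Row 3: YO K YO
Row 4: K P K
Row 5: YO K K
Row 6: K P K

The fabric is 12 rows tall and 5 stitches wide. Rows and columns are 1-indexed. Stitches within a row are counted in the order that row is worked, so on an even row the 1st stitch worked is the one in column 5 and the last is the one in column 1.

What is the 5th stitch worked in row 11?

== STITCH ==
K

Derivation:
For row 11: chart row = ((11-1) mod 6) + 1 = 5; this is a RS (odd) row.
Chart row 5 tiled across columns 1-5: YO K K YO K
RS row: no reversal, no swap; stitch n worked = column n.
Stitch 5 in working order -> K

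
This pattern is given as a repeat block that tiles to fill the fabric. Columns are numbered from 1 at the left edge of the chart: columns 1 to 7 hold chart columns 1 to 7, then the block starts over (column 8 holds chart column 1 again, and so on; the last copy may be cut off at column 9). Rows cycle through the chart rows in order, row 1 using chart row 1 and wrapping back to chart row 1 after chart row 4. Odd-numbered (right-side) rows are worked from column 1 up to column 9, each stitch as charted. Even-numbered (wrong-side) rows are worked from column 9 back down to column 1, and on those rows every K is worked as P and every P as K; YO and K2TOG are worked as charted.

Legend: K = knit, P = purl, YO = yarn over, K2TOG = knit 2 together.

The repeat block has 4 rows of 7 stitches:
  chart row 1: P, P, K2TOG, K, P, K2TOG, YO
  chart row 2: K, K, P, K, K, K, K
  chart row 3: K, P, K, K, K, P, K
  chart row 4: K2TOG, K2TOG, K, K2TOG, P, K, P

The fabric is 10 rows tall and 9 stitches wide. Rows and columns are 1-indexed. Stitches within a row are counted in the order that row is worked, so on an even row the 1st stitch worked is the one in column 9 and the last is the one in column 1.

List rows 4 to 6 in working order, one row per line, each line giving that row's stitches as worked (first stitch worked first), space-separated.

Row 4: chart row 4, WS - tiled (columns 1-9): K2TOG K2TOG K K2TOG P K P K2TOG K2TOG; work from column 9 back to 1 with K<->P swapped.
Row 5: chart row 1, RS - tile across columns 1-9 and work as-is.
Row 6: chart row 2, WS - tiled (columns 1-9): K K P K K K K K K; work from column 9 back to 1 with K<->P swapped.

== ROWS AS WORKED ==
K2TOG K2TOG K P K K2TOG P K2TOG K2TOG
P P K2TOG K P K2TOG YO P P
P P P P P P K P P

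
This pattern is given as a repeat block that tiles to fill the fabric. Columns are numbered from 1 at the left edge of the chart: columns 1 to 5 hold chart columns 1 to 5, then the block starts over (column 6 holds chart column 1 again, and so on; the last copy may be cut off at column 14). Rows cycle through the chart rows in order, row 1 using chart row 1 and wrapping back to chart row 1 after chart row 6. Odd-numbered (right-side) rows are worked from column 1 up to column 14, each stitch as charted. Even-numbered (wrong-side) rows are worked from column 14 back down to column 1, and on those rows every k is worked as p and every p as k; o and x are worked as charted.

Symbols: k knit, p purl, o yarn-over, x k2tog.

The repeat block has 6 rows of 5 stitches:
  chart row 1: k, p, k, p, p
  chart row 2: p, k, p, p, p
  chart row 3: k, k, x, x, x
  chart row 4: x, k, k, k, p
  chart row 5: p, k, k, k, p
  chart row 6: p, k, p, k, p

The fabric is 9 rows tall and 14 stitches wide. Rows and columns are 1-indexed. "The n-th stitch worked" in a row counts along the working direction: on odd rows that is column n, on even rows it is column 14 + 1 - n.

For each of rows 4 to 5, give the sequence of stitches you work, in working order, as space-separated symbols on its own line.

== ROWS AS WORKED ==
p p p x k p p p x k p p p x
p k k k p p k k k p p k k k

Derivation:
Row 4: chart row 4, WS - tiled (columns 1-14): x k k k p x k k k p x k k k; work from column 14 back to 1 with k<->p swapped.
Row 5: chart row 5, RS - tile across columns 1-14 and work as-is.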